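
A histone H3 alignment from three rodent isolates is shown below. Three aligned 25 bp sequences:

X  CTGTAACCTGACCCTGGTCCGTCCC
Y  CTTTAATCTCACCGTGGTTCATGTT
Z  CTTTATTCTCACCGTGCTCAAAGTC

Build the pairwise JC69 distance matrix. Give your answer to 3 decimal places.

X–Y: 9/25 sites differ → p = 0.36, d = −0.75 ln(1 − 0.48) = 0.490445 ≈ 0.490.
X–Z: 11/25 sites differ → p = 0.44, d = −0.75 ln(1 − 0.586667) = 0.662626 ≈ 0.663.
Y–Z: 6/25 sites differ → p = 0.24, d = −0.75 ln(1 − 0.32) = 0.289247 ≈ 0.289.

d(X,Y) = 0.490, d(X,Z) = 0.663, d(Y,Z) = 0.289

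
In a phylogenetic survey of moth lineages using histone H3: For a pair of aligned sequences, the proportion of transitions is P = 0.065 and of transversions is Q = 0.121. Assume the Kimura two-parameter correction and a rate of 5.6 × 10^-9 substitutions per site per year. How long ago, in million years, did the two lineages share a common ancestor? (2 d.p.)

Under the Kimura two-parameter model, d = −½ ln(1 − 2P − Q) − ¼ ln(1 − 2Q).
1 − 2P − Q = 0.749, giving −½ ln(0.749) = 0.144508.
1 − 2Q = 0.758, giving −¼ ln(0.758) = 0.069268.
d = 0.144508 + 0.069268 = 0.213776.
Under a molecular clock d = 2μt, so t = d/(2μ) = 0.213776 / (2 × 5.6 × 10^-9) = 19.09 million years.

19.09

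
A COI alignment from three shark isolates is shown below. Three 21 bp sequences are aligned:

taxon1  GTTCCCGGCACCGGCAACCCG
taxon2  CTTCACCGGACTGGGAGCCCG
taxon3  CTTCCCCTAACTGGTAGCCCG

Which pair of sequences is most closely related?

taxon2 and taxon3

taxon1–taxon2: 7/21 differ, p = 0.333, d = 0.441.
taxon1–taxon3: 7/21 differ, p = 0.333, d = 0.441.
taxon2–taxon3: 4/21 differ, p = 0.190, d = 0.220.
The smallest distance is between taxon2 and taxon3.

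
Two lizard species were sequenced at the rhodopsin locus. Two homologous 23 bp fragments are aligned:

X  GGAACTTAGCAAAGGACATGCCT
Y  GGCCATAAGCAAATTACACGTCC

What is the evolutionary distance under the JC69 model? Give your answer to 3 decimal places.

0.553

The sequences differ at 9 of 23 sites (3, 4, 5, 7, 14, 15, 19, 21, 23), so p = 9/23 ≈ 0.391304.
d = −(3/4) ln(1 − 4p/3) = −0.75 ln(1 − 0.521739) = −0.75 ln(0.478261)
  = −0.75 × (-0.737599) = 0.553199 substitutions/site.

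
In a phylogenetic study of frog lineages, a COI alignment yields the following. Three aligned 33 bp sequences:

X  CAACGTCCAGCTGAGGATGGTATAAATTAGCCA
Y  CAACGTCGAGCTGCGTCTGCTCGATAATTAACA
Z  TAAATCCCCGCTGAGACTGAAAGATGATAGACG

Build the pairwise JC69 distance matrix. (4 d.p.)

d(X,Y) = 0.4975, d(X,Z) = 0.6987, d(Y,Z) = 0.6987

X–Y: 12/33 sites differ → p ≈ 0.363636, d = −0.75 ln(1 − 0.484848) = 0.497470 ≈ 0.4975.
X–Z: 15/33 sites differ → p ≈ 0.454545, d = −0.75 ln(1 − 0.60606) = 0.698667 ≈ 0.6987.
Y–Z: 15/33 sites differ → p ≈ 0.454545, d = −0.75 ln(1 − 0.60606) = 0.698667 ≈ 0.6987.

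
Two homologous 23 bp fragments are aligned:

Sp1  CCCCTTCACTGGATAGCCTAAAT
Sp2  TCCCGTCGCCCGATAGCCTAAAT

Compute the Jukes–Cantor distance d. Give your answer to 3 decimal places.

The sequences differ at 5 of 23 sites (1, 5, 8, 10, 11), so p = 5/23 ≈ 0.217391.
d = −(3/4) ln(1 − 4p/3) = −0.75 ln(1 − 0.289855) = −0.75 ln(0.710145)
  = −0.75 × (-0.342286) = 0.256715 substitutions/site.

0.257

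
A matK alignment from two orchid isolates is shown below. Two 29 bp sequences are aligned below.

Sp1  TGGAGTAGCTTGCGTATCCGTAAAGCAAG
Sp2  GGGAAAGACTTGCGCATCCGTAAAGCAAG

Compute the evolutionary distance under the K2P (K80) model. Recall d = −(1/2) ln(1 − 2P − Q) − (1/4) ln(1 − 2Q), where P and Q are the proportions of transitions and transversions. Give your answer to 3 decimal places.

Of 29 sites, 4 differences are transitions and 2 are transversions, so P = 4/29 ≈ 0.137931 and Q = 2/29 ≈ 0.068966.
Under the Kimura two-parameter model, d = −½ ln(1 − 2P − Q) − ¼ ln(1 − 2Q).
1 − 2P − Q = 0.655172, giving −½ ln(0.655172) = 0.211429.
1 − 2Q = 0.862068, giving −¼ ln(0.862068) = 0.037105.
d = 0.211429 + 0.037105 = 0.248534.

0.249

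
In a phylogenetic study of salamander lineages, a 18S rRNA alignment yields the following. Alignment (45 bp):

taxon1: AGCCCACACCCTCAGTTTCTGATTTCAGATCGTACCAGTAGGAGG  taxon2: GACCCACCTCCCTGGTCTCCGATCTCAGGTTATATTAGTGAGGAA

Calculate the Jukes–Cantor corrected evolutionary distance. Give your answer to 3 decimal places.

The sequences differ at 20 of 45 sites, so p = 20/45 ≈ 0.444444.
d = −(3/4) ln(1 − 4p/3) = −0.75 ln(1 − 0.592592) = −0.75 ln(0.407408)
  = −0.75 × (-0.897940) = 0.673455 substitutions/site.

0.673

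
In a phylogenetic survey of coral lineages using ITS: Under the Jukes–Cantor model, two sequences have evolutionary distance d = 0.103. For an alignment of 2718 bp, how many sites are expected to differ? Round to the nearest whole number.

Invert JC69: p = (3/4)(1 − e^(−4d/3)) = 0.75 × (1 − e^(-0.137333)) = 0.75 × (1 − 0.871680) = 0.096240.
Expected differing sites = pL ≈ 0.096240 × 2718 = 261.58032 ≈ 262.

262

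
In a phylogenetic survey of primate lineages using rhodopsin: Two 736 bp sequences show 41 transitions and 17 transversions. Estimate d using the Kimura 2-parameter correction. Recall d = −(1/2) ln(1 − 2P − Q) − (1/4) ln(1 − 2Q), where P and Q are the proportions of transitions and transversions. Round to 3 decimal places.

0.084

P = 41/736 ≈ 0.055707 and Q = 17/736 ≈ 0.023098.
Under the Kimura two-parameter model, d = −½ ln(1 − 2P − Q) − ¼ ln(1 − 2Q).
1 − 2P − Q = 0.865488, giving −½ ln(0.865488) = 0.072231.
1 − 2Q = 0.953804, giving −¼ ln(0.953804) = 0.011824.
d = 0.072231 + 0.011824 = 0.084055.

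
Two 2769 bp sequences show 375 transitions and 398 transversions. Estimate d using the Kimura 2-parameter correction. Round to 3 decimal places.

P = 375/2769 ≈ 0.135428 and Q = 398/2769 ≈ 0.143734.
Under the Kimura two-parameter model, d = −½ ln(1 − 2P − Q) − ¼ ln(1 − 2Q).
1 − 2P − Q = 0.58541, giving −½ ln(0.58541) = 0.267721.
1 − 2Q = 0.712532, giving −¼ ln(0.712532) = 0.084733.
d = 0.267721 + 0.084733 = 0.352454.

0.352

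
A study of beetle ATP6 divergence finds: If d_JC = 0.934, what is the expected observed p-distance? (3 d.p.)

0.534

p = (3/4)(1 − e^(−4d/3)) = 0.75 × (1 − e^(-1.245333)) = 0.75 × (1 − 0.287845) = 0.534116.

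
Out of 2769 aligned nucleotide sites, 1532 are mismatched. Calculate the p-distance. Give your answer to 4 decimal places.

p = 1532/2769 = 0.553268… ≈ 0.5533 (to 4 d.p.).

0.5533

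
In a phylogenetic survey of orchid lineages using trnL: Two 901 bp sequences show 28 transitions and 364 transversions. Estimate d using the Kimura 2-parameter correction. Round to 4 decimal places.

P = 28/901 ≈ 0.031077 and Q = 364/901 ≈ 0.403996.
Under the Kimura two-parameter model, d = −½ ln(1 − 2P − Q) − ¼ ln(1 − 2Q).
1 − 2P − Q = 0.53385, giving −½ ln(0.53385) = 0.313820.
1 − 2Q = 0.192008, giving −¼ ln(0.192008) = 0.412555.
d = 0.313820 + 0.412555 = 0.726375.

0.7264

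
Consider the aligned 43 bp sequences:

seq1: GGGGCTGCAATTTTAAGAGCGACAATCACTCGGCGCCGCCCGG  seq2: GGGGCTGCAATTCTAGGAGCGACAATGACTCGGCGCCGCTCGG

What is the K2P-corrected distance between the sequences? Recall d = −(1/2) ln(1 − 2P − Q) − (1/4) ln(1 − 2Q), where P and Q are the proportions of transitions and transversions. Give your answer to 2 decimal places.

Of 43 sites, 3 differences are transitions and 1 are transversions, so P = 3/43 ≈ 0.069767 and Q = 1/43 ≈ 0.023256.
Under the Kimura two-parameter model, d = −½ ln(1 − 2P − Q) − ¼ ln(1 − 2Q).
1 − 2P − Q = 0.83721, giving −½ ln(0.83721) = 0.088840.
1 − 2Q = 0.953488, giving −¼ ln(0.953488) = 0.011907.
d = 0.088840 + 0.011907 = 0.100747.

0.10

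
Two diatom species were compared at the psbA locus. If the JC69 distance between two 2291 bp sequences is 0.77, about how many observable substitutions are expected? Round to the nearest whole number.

Invert JC69: p = (3/4)(1 − e^(−4d/3)) = 0.75 × (1 − e^(-1.026667)) = 0.75 × (1 − 0.358199) = 0.481351.
Expected differing sites = pL ≈ 0.481351 × 2291 = 1102.775141 ≈ 1103.

1103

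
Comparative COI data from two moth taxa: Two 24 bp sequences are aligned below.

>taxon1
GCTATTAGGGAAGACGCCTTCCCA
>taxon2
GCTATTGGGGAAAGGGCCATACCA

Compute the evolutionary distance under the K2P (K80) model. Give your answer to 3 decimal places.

0.307

Of 24 sites, 3 differences are transitions and 3 are transversions, so P = 3/24 = 0.125 and Q = 3/24 = 0.125.
Under the Kimura two-parameter model, d = −½ ln(1 − 2P − Q) − ¼ ln(1 − 2Q).
1 − 2P − Q = 0.625, giving −½ ln(0.625) = 0.235002.
1 − 2Q = 0.75, giving −¼ ln(0.75) = 0.071921.
d = 0.235002 + 0.071921 = 0.306923.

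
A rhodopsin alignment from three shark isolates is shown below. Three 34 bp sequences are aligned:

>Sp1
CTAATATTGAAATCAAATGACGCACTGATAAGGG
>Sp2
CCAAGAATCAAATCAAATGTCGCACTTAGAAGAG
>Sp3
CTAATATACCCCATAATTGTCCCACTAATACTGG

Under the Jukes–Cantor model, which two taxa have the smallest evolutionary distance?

Sp1 and Sp2

Sp1–Sp2: 8/34 differ, p = 0.235, d = 0.282.
Sp1–Sp3: 13/34 differ, p = 0.382, d = 0.535.
Sp2–Sp3: 16/34 differ, p = 0.471, d = 0.741.
The smallest distance is between Sp1 and Sp2.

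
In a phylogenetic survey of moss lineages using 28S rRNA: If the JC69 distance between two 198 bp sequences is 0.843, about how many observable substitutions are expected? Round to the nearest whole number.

Invert JC69: p = (3/4)(1 − e^(−4d/3)) = 0.75 × (1 − e^(-1.124)) = 0.75 × (1 − 0.324977) = 0.506267.
Expected differing sites = pL ≈ 0.506267 × 198 = 100.240866 ≈ 100.

100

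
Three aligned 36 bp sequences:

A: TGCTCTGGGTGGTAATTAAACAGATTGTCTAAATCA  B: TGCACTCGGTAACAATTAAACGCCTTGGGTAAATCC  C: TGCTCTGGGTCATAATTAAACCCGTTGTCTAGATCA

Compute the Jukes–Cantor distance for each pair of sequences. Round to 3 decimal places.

A–B: 11/36 sites differ → p ≈ 0.305556, d = −0.75 ln(1 − 0.407408) = 0.392437 ≈ 0.392.
A–C: 6/36 sites differ → p ≈ 0.166667, d = −0.75 ln(1 − 0.222223) = 0.188487 ≈ 0.188.
B–C: 10/36 sites differ → p ≈ 0.277778, d = −0.75 ln(1 − 0.370371) = 0.346968 ≈ 0.347.

d(A,B) = 0.392, d(A,C) = 0.188, d(B,C) = 0.347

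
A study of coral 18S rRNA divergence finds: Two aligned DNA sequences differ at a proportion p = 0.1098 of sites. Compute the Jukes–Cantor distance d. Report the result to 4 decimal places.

0.1187

d = −(3/4) ln(1 − 4p/3) = −0.75 ln(1 − 0.1464) = −0.75 ln(0.8536)
  = −0.75 × (-0.158293) = 0.118720 substitutions/site.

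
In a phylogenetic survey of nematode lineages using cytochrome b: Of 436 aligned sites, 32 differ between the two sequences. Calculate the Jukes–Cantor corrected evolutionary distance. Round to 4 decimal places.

p = 32/436 ≈ 0.073394.
d = −(3/4) ln(1 − 4p/3) = −0.75 ln(1 − 0.097859) = −0.75 ln(0.902141)
  = −0.75 × (-0.102984) = 0.077238 substitutions/site.

0.0772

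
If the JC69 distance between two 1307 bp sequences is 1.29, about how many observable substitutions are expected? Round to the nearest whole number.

805

Invert JC69: p = (3/4)(1 − e^(−4d/3)) = 0.75 × (1 − e^(-1.72)) = 0.75 × (1 − 0.179066) = 0.615701.
Expected differing sites = pL ≈ 0.615701 × 1307 = 804.721207 ≈ 805.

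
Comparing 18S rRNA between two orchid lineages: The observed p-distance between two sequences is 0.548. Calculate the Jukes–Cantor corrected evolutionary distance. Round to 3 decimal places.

0.984

d = −(3/4) ln(1 − 4p/3) = −0.75 ln(1 − 0.730667) = −0.75 ln(0.269333)
  = −0.75 × (-1.311807) = 0.983855 substitutions/site.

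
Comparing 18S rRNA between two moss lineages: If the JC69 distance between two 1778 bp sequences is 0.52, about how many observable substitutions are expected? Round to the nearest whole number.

Invert JC69: p = (3/4)(1 − e^(−4d/3)) = 0.75 × (1 − e^(-0.693333)) = 0.75 × (1 − 0.499907) = 0.375070.
Expected differing sites = pL ≈ 0.375070 × 1778 = 666.87446 ≈ 667.

667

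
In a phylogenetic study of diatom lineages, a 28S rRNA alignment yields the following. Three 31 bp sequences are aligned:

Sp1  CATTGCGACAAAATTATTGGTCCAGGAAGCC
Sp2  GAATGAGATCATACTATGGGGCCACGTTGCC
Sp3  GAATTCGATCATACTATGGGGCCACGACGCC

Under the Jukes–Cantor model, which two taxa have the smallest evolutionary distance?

Sp2 and Sp3

Sp1–Sp2: 12/31 differ, p = 0.387, d = 0.544.
Sp1–Sp3: 11/31 differ, p = 0.355, d = 0.481.
Sp2–Sp3: 4/31 differ, p = 0.129, d = 0.142.
The smallest distance is between Sp2 and Sp3.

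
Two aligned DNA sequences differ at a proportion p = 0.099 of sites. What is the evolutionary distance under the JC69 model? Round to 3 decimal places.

0.106

d = −(3/4) ln(1 − 4p/3) = −0.75 ln(1 − 0.132) = −0.75 ln(0.868)
  = −0.75 × (-0.141564) = 0.106173 substitutions/site.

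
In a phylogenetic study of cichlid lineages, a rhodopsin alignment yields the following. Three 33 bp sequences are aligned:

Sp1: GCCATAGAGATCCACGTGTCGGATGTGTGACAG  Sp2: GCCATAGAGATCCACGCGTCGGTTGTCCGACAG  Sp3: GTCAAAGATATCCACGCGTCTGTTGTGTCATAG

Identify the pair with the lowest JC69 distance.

Sp1 and Sp2

Sp1–Sp2: 4/33 differ, p = 0.121, d = 0.132.
Sp1–Sp3: 8/33 differ, p = 0.242, d = 0.293.
Sp2–Sp3: 8/33 differ, p = 0.242, d = 0.293.
The smallest distance is between Sp1 and Sp2.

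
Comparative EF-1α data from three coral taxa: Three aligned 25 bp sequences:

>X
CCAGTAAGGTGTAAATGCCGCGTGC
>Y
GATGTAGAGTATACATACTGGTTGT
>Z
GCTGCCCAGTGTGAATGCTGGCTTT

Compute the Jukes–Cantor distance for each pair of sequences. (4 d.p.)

X–Y: 12/25 sites differ → p = 0.48, d = −0.75 ln(1 − 0.64) = 0.766238 ≈ 0.7662.
X–Z: 12/25 sites differ → p = 0.48, d = −0.75 ln(1 − 0.64) = 0.766238 ≈ 0.7662.
Y–Z: 10/25 sites differ → p = 0.4, d = −0.75 ln(1 − 0.533333) = 0.571605 ≈ 0.5716.

d(X,Y) = 0.7662, d(X,Z) = 0.7662, d(Y,Z) = 0.5716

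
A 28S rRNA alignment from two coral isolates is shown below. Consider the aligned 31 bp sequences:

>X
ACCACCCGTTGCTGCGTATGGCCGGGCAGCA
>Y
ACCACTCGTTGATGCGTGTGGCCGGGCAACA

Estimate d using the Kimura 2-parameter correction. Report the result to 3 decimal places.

Of 31 sites, 3 differences are transitions and 1 are transversions, so P = 3/31 ≈ 0.096774 and Q = 1/31 ≈ 0.032258.
Under the Kimura two-parameter model, d = −½ ln(1 − 2P − Q) − ¼ ln(1 − 2Q).
1 − 2P − Q = 0.774194, giving −½ ln(0.774194) = 0.127966.
1 − 2Q = 0.935484, giving −¼ ln(0.935484) = 0.016673.
d = 0.127966 + 0.016673 = 0.144639.

0.145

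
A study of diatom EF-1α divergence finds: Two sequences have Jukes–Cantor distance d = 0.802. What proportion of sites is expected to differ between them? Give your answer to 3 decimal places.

0.493

p = (3/4)(1 − e^(−4d/3)) = 0.75 × (1 − e^(-1.069333)) = 0.75 × (1 − 0.343237) = 0.492572.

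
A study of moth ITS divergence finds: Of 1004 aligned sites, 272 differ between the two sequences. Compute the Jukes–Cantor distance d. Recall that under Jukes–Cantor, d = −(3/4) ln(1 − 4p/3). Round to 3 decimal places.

0.336

p = 272/1004 ≈ 0.270916.
d = −(3/4) ln(1 − 4p/3) = −0.75 ln(1 − 0.361221) = −0.75 ln(0.638779)
  = −0.75 × (-0.448197) = 0.336148 substitutions/site.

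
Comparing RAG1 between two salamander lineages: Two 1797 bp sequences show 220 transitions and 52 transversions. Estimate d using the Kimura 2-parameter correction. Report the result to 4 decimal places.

0.1749

P = 220/1797 ≈ 0.122426 and Q = 52/1797 ≈ 0.028937.
Under the Kimura two-parameter model, d = −½ ln(1 − 2P − Q) − ¼ ln(1 − 2Q).
1 − 2P − Q = 0.726211, giving −½ ln(0.726211) = 0.159957.
1 − 2Q = 0.942126, giving −¼ ln(0.942126) = 0.014904.
d = 0.159957 + 0.014904 = 0.174861.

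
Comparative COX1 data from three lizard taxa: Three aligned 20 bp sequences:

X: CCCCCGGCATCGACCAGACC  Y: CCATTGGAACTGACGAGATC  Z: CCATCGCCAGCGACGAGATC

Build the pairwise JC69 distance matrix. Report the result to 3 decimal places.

d(X,Y) = 0.572, d(X,Z) = 0.383, d(Y,Z) = 0.304

X–Y: 8/20 sites differ → p = 0.4, d = −0.75 ln(1 − 0.533333) = 0.571605 ≈ 0.572.
X–Z: 6/20 sites differ → p = 0.3, d = −0.75 ln(1 − 0.4) = 0.383119 ≈ 0.383.
Y–Z: 5/20 sites differ → p = 0.25, d = −0.75 ln(1 − 0.333333) = 0.304098 ≈ 0.304.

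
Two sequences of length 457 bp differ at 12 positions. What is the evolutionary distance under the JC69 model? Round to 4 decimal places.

0.0267

p = 12/457 ≈ 0.026258.
d = −(3/4) ln(1 − 4p/3) = −0.75 ln(1 − 0.035011) = −0.75 ln(0.964989)
  = −0.75 × (-0.035639) = 0.026729 substitutions/site.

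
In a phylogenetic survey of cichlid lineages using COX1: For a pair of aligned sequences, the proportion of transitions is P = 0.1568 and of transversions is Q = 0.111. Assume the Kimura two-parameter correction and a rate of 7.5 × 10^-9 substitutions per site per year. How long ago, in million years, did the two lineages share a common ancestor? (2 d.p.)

Under the Kimura two-parameter model, d = −½ ln(1 − 2P − Q) − ¼ ln(1 − 2Q).
1 − 2P − Q = 0.5754, giving −½ ln(0.5754) = 0.276345.
1 − 2Q = 0.778, giving −¼ ln(0.778) = 0.062757.
d = 0.276345 + 0.062757 = 0.339102.
Under a molecular clock d = 2μt, so t = d/(2μ) = 0.339102 / (2 × 7.5 × 10^-9) = 22.61 million years.

22.61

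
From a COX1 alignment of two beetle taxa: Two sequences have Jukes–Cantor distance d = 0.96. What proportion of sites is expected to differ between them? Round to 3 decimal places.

p = (3/4)(1 − e^(−4d/3)) = 0.75 × (1 − e^(-1.28)) = 0.75 × (1 − 0.278037) = 0.541472.

0.541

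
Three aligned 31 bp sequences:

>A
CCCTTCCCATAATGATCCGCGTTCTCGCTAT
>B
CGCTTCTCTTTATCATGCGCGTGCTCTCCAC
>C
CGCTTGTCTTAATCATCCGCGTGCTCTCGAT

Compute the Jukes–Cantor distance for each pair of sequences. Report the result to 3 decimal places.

A–B: 10/31 sites differ → p ≈ 0.322581, d = −0.75 ln(1 − 0.430108) = 0.421731 ≈ 0.422.
A–C: 8/31 sites differ → p ≈ 0.258065, d = −0.75 ln(1 − 0.344087) = 0.316295 ≈ 0.316.
B–C: 5/31 sites differ → p ≈ 0.16129, d = −0.75 ln(1 − 0.215053) = 0.181604 ≈ 0.182.

d(A,B) = 0.422, d(A,C) = 0.316, d(B,C) = 0.182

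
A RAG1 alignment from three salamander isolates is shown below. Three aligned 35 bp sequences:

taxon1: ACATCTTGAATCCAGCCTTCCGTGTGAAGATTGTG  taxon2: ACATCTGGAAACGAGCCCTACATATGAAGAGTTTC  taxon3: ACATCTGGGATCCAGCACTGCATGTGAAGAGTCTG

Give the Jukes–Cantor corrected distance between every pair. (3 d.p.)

d(taxon1,taxon2) = 0.360, d(taxon1,taxon3) = 0.273, d(taxon2,taxon3) = 0.273

taxon1–taxon2: 10/35 sites differ → p ≈ 0.285714, d = −0.75 ln(1 − 0.380952) = 0.359679 ≈ 0.360.
taxon1–taxon3: 8/35 sites differ → p ≈ 0.228571, d = −0.75 ln(1 − 0.304761) = 0.272625 ≈ 0.273.
taxon2–taxon3: 8/35 sites differ → p ≈ 0.228571, d = −0.75 ln(1 − 0.304761) = 0.272625 ≈ 0.273.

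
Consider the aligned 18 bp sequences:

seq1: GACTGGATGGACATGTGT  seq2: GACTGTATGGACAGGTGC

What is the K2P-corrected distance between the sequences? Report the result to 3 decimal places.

0.188

Of 18 sites, 1 differences are transitions and 2 are transversions, so P = 1/18 ≈ 0.055556 and Q = 2/18 ≈ 0.111111.
Under the Kimura two-parameter model, d = −½ ln(1 − 2P − Q) − ¼ ln(1 − 2Q).
1 − 2P − Q = 0.777777, giving −½ ln(0.777777) = 0.125658.
1 − 2Q = 0.777778, giving −¼ ln(0.777778) = 0.062829.
d = 0.125658 + 0.062829 = 0.188487.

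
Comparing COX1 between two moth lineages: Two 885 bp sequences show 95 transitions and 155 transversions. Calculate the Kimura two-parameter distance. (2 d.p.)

P = 95/885 ≈ 0.107345 and Q = 155/885 ≈ 0.175141.
Under the Kimura two-parameter model, d = −½ ln(1 − 2P − Q) − ¼ ln(1 − 2Q).
1 − 2P − Q = 0.610169, giving −½ ln(0.610169) = 0.247010.
1 − 2Q = 0.649718, giving −¼ ln(0.649718) = 0.107804.
d = 0.247010 + 0.107804 = 0.354814.

0.35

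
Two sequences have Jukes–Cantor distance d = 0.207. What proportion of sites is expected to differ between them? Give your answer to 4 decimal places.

0.1809

p = (3/4)(1 − e^(−4d/3)) = 0.75 × (1 − e^(-0.276)) = 0.75 × (1 − 0.758813) = 0.180890.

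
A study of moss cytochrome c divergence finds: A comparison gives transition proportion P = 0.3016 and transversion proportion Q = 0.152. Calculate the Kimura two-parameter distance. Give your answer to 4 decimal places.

0.7943

Under the Kimura two-parameter model, d = −½ ln(1 − 2P − Q) − ¼ ln(1 − 2Q).
1 − 2P − Q = 0.2448, giving −½ ln(0.2448) = 0.703657.
1 − 2Q = 0.696, giving −¼ ln(0.696) = 0.090601.
d = 0.703657 + 0.090601 = 0.794258.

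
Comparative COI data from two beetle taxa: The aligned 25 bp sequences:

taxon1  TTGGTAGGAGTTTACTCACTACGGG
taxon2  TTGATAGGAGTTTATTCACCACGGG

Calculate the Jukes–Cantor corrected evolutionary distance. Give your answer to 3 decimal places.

The sequences differ at 3 of 25 sites (4, 15, 20), so p = 3/25 = 0.12.
d = −(3/4) ln(1 − 4p/3) = −0.75 ln(1 − 0.16) = −0.75 ln(0.84)
  = −0.75 × (-0.174353) = 0.130765 substitutions/site.

0.131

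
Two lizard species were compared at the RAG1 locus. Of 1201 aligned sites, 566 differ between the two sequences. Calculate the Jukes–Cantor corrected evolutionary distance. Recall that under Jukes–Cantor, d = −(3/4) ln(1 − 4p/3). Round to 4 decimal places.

0.7424

p = 566/1201 ≈ 0.471274.
d = −(3/4) ln(1 − 4p/3) = −0.75 ln(1 − 0.628365) = −0.75 ln(0.371635)
  = −0.75 × (-0.989843) = 0.742382 substitutions/site.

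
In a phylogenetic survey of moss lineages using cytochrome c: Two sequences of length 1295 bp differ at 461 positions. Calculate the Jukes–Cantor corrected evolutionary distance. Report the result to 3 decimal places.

0.483

p = 461/1295 ≈ 0.355985.
d = −(3/4) ln(1 − 4p/3) = −0.75 ln(1 − 0.474647) = −0.75 ln(0.525353)
  = −0.75 × (-0.643685) = 0.482764 substitutions/site.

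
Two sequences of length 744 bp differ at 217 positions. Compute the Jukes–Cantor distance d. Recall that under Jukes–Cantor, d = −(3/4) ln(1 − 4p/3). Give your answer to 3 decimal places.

0.369

p = 217/744 ≈ 0.291667.
d = −(3/4) ln(1 − 4p/3) = −0.75 ln(1 − 0.388889) = −0.75 ln(0.611111)
  = −0.75 × (-0.492477) = 0.369358 substitutions/site.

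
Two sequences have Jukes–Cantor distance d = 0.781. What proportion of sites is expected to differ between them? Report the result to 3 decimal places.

0.485

p = (3/4)(1 − e^(−4d/3)) = 0.75 × (1 − e^(-1.041333)) = 0.75 × (1 − 0.352984) = 0.485262.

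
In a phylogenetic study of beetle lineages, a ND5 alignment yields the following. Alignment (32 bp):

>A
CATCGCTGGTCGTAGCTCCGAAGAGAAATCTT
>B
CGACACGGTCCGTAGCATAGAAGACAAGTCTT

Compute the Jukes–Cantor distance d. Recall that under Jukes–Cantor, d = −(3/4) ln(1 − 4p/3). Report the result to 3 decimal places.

The sequences differ at 11 of 32 sites, so p = 11/32 = 0.34375.
d = −(3/4) ln(1 − 4p/3) = −0.75 ln(1 − 0.458333) = −0.75 ln(0.541667)
  = −0.75 × (-0.613104) = 0.459828 substitutions/site.

0.460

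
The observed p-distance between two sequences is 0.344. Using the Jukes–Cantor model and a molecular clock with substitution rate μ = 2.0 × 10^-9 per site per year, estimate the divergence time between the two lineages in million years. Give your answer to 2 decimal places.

d = −(3/4) ln(1 − 4p/3) = −0.75 ln(1 − 0.458667) = −0.75 ln(0.541333)
  = −0.75 × (-0.613721) = 0.460291 substitutions/site.
Under a molecular clock d = 2μt, so t = d/(2μ) = 0.460291 / (2 × 2.0 × 10^-9) = 115.07 million years.

115.07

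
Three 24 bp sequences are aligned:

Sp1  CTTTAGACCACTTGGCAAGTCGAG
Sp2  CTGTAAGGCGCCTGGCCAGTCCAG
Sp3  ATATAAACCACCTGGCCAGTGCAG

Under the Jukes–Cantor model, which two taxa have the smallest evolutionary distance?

Sp1–Sp2: 8/24 differ, p = 0.333, d = 0.441.
Sp1–Sp3: 7/24 differ, p = 0.292, d = 0.369.
Sp2–Sp3: 6/24 differ, p = 0.250, d = 0.304.
The smallest distance is between Sp2 and Sp3.

Sp2 and Sp3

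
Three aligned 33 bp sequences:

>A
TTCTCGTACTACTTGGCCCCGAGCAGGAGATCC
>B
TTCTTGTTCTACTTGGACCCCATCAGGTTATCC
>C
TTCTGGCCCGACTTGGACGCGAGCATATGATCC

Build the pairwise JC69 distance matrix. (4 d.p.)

A–B: 7/33 sites differ → p ≈ 0.212121, d = −0.75 ln(1 − 0.282828) = 0.249330 ≈ 0.2493.
A–C: 9/33 sites differ → p ≈ 0.272727, d = −0.75 ln(1 − 0.363636) = 0.338988 ≈ 0.3390.
B–C: 10/33 sites differ → p ≈ 0.30303, d = −0.75 ln(1 − 0.40404) = 0.388186 ≈ 0.3882.

d(A,B) = 0.2493, d(A,C) = 0.3390, d(B,C) = 0.3882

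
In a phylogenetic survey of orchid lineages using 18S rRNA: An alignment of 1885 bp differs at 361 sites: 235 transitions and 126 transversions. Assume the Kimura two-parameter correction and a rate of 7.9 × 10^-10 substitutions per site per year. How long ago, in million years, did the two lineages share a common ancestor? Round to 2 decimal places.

142.98

P = 235/1885 ≈ 0.124668 and Q = 126/1885 ≈ 0.066844.
Under the Kimura two-parameter model, d = −½ ln(1 − 2P − Q) − ¼ ln(1 − 2Q).
1 − 2P − Q = 0.68382, giving −½ ln(0.68382) = 0.190030.
1 − 2Q = 0.866312, giving −¼ ln(0.866312) = 0.035878.
d = 0.190030 + 0.035878 = 0.225908.
Under a molecular clock d = 2μt, so t = d/(2μ) = 0.225908 / (2 × 7.9 × 10^-10) = 142.98 million years.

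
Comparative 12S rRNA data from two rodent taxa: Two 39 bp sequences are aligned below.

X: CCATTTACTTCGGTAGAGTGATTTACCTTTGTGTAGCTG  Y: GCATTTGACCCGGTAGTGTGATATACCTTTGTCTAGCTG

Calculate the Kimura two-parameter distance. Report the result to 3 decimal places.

Of 39 sites, 3 differences are transitions and 5 are transversions, so P = 3/39 ≈ 0.076923 and Q = 5/39 ≈ 0.128205.
Under the Kimura two-parameter model, d = −½ ln(1 − 2P − Q) − ¼ ln(1 − 2Q).
1 − 2P − Q = 0.717949, giving −½ ln(0.717949) = 0.165678.
1 − 2Q = 0.74359, giving −¼ ln(0.74359) = 0.074066.
d = 0.165678 + 0.074066 = 0.239744.

0.240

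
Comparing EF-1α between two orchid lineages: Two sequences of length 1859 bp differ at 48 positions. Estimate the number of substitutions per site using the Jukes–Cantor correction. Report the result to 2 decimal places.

p = 48/1859 ≈ 0.02582.
d = −(3/4) ln(1 − 4p/3) = −0.75 ln(1 − 0.034427) = −0.75 ln(0.965573)
  = −0.75 × (-0.035034) = 0.026276 substitutions/site.

0.03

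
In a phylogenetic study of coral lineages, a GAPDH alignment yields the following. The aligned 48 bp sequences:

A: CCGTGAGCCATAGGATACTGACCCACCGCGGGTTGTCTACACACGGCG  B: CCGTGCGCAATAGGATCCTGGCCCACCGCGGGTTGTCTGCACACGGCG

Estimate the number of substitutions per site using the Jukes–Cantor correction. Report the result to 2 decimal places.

The sequences differ at 5 of 48 sites (6, 9, 17, 21, 39), so p = 5/48 ≈ 0.104167.
d = −(3/4) ln(1 − 4p/3) = −0.75 ln(1 − 0.138889) = −0.75 ln(0.861111)
  = −0.75 × (-0.149532) = 0.112149 substitutions/site.

0.11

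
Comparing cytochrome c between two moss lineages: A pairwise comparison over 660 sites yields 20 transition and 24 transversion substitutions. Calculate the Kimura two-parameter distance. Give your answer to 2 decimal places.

0.07

P = 20/660 ≈ 0.030303 and Q = 24/660 ≈ 0.036364.
Under the Kimura two-parameter model, d = −½ ln(1 − 2P − Q) − ¼ ln(1 − 2Q).
1 − 2P − Q = 0.90303, giving −½ ln(0.90303) = 0.051000.
1 − 2Q = 0.927272, giving −¼ ln(0.927272) = 0.018877.
d = 0.051000 + 0.018877 = 0.069877.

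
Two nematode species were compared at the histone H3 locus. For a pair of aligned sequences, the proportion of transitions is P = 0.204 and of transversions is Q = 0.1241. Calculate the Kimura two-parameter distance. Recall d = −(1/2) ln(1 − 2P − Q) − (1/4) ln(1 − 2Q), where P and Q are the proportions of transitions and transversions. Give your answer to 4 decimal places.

Under the Kimura two-parameter model, d = −½ ln(1 − 2P − Q) − ¼ ln(1 − 2Q).
1 − 2P − Q = 0.4679, giving −½ ln(0.4679) = 0.379750.
1 − 2Q = 0.7518, giving −¼ ln(0.7518) = 0.071321.
d = 0.379750 + 0.071321 = 0.451071.

0.4511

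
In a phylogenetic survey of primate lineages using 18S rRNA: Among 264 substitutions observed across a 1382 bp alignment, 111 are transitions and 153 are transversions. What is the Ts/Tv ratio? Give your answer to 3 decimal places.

R = 111/153 = 0.725490… ≈ 0.725 (to 3 d.p.).

0.725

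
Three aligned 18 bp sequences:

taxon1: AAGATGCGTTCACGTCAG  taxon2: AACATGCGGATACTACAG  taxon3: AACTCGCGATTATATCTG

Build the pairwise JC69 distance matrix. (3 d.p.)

d(taxon1,taxon2) = 0.441, d(taxon1,taxon3) = 0.673, d(taxon2,taxon3) = 0.673

taxon1–taxon2: 6/18 sites differ → p ≈ 0.333333, d = −0.75 ln(1 − 0.444444) = 0.440839 ≈ 0.441.
taxon1–taxon3: 8/18 sites differ → p ≈ 0.444444, d = −0.75 ln(1 − 0.592592) = 0.673455 ≈ 0.673.
taxon2–taxon3: 8/18 sites differ → p ≈ 0.444444, d = −0.75 ln(1 − 0.592592) = 0.673455 ≈ 0.673.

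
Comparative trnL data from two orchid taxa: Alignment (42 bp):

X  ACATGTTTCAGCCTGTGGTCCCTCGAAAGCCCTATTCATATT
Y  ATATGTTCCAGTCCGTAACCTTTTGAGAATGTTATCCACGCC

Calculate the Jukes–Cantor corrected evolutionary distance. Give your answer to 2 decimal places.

0.76

The sequences differ at 20 of 42 sites, so p = 20/42 ≈ 0.47619.
d = −(3/4) ln(1 − 4p/3) = −0.75 ln(1 − 0.63492) = −0.75 ln(0.36508)
  = −0.75 × (-1.007639) = 0.755729 substitutions/site.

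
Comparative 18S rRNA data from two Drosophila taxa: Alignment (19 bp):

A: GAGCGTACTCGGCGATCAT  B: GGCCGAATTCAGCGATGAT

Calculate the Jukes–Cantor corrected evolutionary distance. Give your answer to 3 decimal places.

0.410

The sequences differ at 6 of 19 sites (2, 3, 6, 8, 11, 17), so p = 6/19 ≈ 0.315789.
d = −(3/4) ln(1 − 4p/3) = −0.75 ln(1 − 0.421052) = −0.75 ln(0.578948)
  = −0.75 × (-0.546543) = 0.409907 substitutions/site.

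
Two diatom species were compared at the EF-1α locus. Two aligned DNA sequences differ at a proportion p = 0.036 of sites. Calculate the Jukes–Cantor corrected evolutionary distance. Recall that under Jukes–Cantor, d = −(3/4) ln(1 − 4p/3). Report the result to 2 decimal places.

d = −(3/4) ln(1 − 4p/3) = −0.75 ln(1 − 0.048) = −0.75 ln(0.952)
  = −0.75 × (-0.049190) = 0.036893 substitutions/site.

0.04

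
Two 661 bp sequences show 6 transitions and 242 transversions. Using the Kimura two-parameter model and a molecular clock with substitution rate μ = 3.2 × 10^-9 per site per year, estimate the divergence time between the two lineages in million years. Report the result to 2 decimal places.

89.35

P = 6/661 ≈ 0.009077 and Q = 242/661 ≈ 0.366112.
Under the Kimura two-parameter model, d = −½ ln(1 − 2P − Q) − ¼ ln(1 − 2Q).
1 − 2P − Q = 0.615734, giving −½ ln(0.615734) = 0.242470.
1 − 2Q = 0.267776, giving −¼ ln(0.267776) = 0.329401.
d = 0.242470 + 0.329401 = 0.571871.
Under a molecular clock d = 2μt, so t = d/(2μ) = 0.571871 / (2 × 3.2 × 10^-9) = 89.35 million years.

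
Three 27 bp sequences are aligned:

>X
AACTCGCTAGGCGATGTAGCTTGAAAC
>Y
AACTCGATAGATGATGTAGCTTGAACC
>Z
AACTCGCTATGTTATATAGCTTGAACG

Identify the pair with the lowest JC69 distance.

X–Y: 4/27 differ, p = 0.148, d = 0.165.
X–Z: 6/27 differ, p = 0.222, d = 0.264.
Y–Z: 6/27 differ, p = 0.222, d = 0.264.
The smallest distance is between X and Y.

X and Y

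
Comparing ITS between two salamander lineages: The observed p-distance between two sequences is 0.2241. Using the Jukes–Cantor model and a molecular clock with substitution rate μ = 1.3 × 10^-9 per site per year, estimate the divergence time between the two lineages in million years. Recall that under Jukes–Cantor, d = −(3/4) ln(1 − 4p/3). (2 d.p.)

d = −(3/4) ln(1 − 4p/3) = −0.75 ln(1 − 0.2988) = −0.75 ln(0.7012)
  = −0.75 × (-0.354962) = 0.266222 substitutions/site.
Under a molecular clock d = 2μt, so t = d/(2μ) = 0.266222 / (2 × 1.3 × 10^-9) = 102.39 million years.

102.39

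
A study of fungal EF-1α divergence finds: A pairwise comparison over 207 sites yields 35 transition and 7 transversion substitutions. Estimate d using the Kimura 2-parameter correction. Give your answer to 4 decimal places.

P = 35/207 ≈ 0.169082 and Q = 7/207 ≈ 0.033816.
Under the Kimura two-parameter model, d = −½ ln(1 − 2P − Q) − ¼ ln(1 − 2Q).
1 − 2P − Q = 0.62802, giving −½ ln(0.62802) = 0.232592.
1 − 2Q = 0.932368, giving −¼ ln(0.932368) = 0.017507.
d = 0.232592 + 0.017507 = 0.250099.

0.2501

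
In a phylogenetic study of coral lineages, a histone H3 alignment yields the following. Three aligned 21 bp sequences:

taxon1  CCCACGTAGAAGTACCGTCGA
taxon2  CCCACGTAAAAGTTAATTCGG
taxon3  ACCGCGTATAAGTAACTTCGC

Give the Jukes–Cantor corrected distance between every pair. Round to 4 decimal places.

d(taxon1,taxon2) = 0.3597, d(taxon1,taxon3) = 0.3597, d(taxon2,taxon3) = 0.3597

taxon1–taxon2: 6/21 sites differ → p ≈ 0.285714, d = −0.75 ln(1 − 0.380952) = 0.359679 ≈ 0.3597.
taxon1–taxon3: 6/21 sites differ → p ≈ 0.285714, d = −0.75 ln(1 − 0.380952) = 0.359679 ≈ 0.3597.
taxon2–taxon3: 6/21 sites differ → p ≈ 0.285714, d = −0.75 ln(1 − 0.380952) = 0.359679 ≈ 0.3597.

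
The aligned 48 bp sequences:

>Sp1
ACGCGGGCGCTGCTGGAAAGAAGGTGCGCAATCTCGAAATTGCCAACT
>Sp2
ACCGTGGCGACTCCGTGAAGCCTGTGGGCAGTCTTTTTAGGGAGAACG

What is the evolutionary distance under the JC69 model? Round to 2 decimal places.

0.76

The sequences differ at 23 of 48 sites, so p = 23/48 ≈ 0.479167.
d = −(3/4) ln(1 − 4p/3) = −0.75 ln(1 − 0.638889) = −0.75 ln(0.361111)
  = −0.75 × (-1.018570) = 0.763928 substitutions/site.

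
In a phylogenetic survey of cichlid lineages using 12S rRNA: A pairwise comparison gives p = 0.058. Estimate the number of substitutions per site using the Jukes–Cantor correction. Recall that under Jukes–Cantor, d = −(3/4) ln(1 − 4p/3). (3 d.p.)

0.060

d = −(3/4) ln(1 − 4p/3) = −0.75 ln(1 − 0.077333) = −0.75 ln(0.922667)
  = −0.75 × (-0.080487) = 0.060365 substitutions/site.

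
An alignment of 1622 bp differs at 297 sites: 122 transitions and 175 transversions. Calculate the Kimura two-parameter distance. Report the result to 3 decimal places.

0.210

P = 122/1622 ≈ 0.075216 and Q = 175/1622 ≈ 0.107891.
Under the Kimura two-parameter model, d = −½ ln(1 − 2P − Q) − ¼ ln(1 − 2Q).
1 − 2P − Q = 0.741677, giving −½ ln(0.741677) = 0.149421.
1 − 2Q = 0.784218, giving −¼ ln(0.784218) = 0.060767.
d = 0.149421 + 0.060767 = 0.210188.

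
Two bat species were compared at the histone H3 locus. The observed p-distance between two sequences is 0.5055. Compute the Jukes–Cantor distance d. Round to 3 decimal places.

0.841

d = −(3/4) ln(1 − 4p/3) = −0.75 ln(1 − 0.674) = −0.75 ln(0.326)
  = −0.75 × (-1.120858) = 0.840644 substitutions/site.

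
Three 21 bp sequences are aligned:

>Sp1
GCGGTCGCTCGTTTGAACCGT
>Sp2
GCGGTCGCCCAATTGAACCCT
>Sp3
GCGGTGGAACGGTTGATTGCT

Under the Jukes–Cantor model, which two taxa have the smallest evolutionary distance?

Sp1 and Sp2

Sp1–Sp2: 4/21 differ, p = 0.190, d = 0.220.
Sp1–Sp3: 8/21 differ, p = 0.381, d = 0.532.
Sp2–Sp3: 8/21 differ, p = 0.381, d = 0.532.
The smallest distance is between Sp1 and Sp2.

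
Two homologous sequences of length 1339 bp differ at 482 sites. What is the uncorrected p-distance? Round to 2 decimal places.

p = 482/1339 = 0.359970… ≈ 0.36 (to 2 d.p.).

0.36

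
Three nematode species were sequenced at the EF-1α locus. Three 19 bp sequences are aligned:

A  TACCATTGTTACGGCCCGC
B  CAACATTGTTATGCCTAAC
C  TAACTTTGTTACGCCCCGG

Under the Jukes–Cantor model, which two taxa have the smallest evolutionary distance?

A–B: 7/19 differ, p = 0.368, d = 0.507.
A–C: 4/19 differ, p = 0.211, d = 0.247.
B–C: 7/19 differ, p = 0.368, d = 0.507.
The smallest distance is between A and C.

A and C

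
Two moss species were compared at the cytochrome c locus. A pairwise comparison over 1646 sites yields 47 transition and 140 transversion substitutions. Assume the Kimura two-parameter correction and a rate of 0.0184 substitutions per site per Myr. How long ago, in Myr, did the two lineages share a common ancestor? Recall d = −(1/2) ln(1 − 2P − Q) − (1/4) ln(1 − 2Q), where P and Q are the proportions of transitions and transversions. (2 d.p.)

P = 47/1646 ≈ 0.028554 and Q = 140/1646 ≈ 0.085055.
Under the Kimura two-parameter model, d = −½ ln(1 − 2P − Q) − ¼ ln(1 − 2Q).
1 − 2P − Q = 0.857837, giving −½ ln(0.857837) = 0.076671.
1 − 2Q = 0.82989, giving −¼ ln(0.82989) = 0.046616.
d = 0.076671 + 0.046616 = 0.123287.
Under a molecular clock d = 2μt, so t = d/(2μ) = 0.123287 / (2 × 0.0184) = 3.35 Myr.

3.35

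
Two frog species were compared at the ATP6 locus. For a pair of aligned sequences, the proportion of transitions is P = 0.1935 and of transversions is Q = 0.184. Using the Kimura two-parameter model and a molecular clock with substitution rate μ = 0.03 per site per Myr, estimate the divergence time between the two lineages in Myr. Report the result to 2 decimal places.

8.96

Under the Kimura two-parameter model, d = −½ ln(1 − 2P − Q) − ¼ ln(1 − 2Q).
1 − 2P − Q = 0.429, giving −½ ln(0.429) = 0.423149.
1 − 2Q = 0.632, giving −¼ ln(0.632) = 0.114716.
d = 0.423149 + 0.114716 = 0.537865.
Under a molecular clock d = 2μt, so t = d/(2μ) = 0.537865 / (2 × 0.03) = 8.96 Myr.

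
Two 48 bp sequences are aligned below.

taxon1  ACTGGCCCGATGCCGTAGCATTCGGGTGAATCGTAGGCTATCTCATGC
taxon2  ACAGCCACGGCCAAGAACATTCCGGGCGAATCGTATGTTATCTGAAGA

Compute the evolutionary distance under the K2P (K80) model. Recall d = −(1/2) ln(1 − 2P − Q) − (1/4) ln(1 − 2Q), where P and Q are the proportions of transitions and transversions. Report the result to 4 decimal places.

0.5654

Of 48 sites, 5 differences are transitions and 14 are transversions, so P = 5/48 ≈ 0.104167 and Q = 14/48 ≈ 0.291667.
Under the Kimura two-parameter model, d = −½ ln(1 − 2P − Q) − ¼ ln(1 − 2Q).
1 − 2P − Q = 0.499999, giving −½ ln(0.499999) = 0.346575.
1 − 2Q = 0.416666, giving −¼ ln(0.416666) = 0.218868.
d = 0.346575 + 0.218868 = 0.565443.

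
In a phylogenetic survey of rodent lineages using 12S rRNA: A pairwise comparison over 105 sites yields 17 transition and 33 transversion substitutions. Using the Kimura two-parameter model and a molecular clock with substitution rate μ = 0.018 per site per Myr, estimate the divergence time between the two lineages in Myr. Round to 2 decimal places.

20.99

P = 17/105 ≈ 0.161905 and Q = 33/105 ≈ 0.314286.
Under the Kimura two-parameter model, d = −½ ln(1 − 2P − Q) − ¼ ln(1 − 2Q).
1 − 2P − Q = 0.361904, giving −½ ln(0.361904) = 0.508188.
1 − 2Q = 0.371428, giving −¼ ln(0.371428) = 0.247600.
d = 0.508188 + 0.247600 = 0.755788.
Under a molecular clock d = 2μt, so t = d/(2μ) = 0.755788 / (2 × 0.018) = 20.99 Myr.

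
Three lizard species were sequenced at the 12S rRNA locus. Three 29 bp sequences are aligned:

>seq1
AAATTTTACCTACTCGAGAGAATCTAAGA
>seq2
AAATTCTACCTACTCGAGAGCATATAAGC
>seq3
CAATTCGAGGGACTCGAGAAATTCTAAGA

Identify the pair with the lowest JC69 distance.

seq1–seq2: 4/29 differ, p = 0.138, d = 0.152.
seq1–seq3: 8/29 differ, p = 0.276, d = 0.344.
seq2–seq3: 10/29 differ, p = 0.345, d = 0.462.
The smallest distance is between seq1 and seq2.

seq1 and seq2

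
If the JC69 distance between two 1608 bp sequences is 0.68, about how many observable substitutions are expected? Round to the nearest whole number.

719

Invert JC69: p = (3/4)(1 − e^(−4d/3)) = 0.75 × (1 − e^(-0.906667)) = 0.75 × (1 − 0.403868) = 0.447099.
Expected differing sites = pL ≈ 0.447099 × 1608 = 718.935192 ≈ 719.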